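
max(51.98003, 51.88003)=51.98003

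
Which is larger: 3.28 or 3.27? 3.28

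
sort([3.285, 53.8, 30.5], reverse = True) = [53.8, 30.5, 3.285]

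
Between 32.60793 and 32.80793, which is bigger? 32.80793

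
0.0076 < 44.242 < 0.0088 False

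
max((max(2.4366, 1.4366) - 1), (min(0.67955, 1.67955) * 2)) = 1.4366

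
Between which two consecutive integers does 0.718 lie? 0 and 1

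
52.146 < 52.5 True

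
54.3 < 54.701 True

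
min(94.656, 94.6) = 94.6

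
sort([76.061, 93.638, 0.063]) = [0.063, 76.061, 93.638]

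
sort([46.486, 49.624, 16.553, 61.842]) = [16.553, 46.486, 49.624, 61.842]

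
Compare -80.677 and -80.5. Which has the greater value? -80.5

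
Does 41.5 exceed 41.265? Yes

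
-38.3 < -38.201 True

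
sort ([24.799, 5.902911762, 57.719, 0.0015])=[0.0015, 5.902911762, 24.799, 57.719]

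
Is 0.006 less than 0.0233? Yes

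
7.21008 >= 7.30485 False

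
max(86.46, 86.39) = 86.46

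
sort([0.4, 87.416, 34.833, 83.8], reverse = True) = [87.416, 83.8, 34.833, 0.4]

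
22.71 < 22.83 True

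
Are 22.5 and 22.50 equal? Yes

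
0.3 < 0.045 False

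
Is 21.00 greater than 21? No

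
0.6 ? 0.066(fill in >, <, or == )>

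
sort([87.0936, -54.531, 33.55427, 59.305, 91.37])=[-54.531, 33.55427, 59.305, 87.0936, 91.37]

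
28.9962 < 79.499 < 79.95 True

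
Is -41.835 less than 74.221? Yes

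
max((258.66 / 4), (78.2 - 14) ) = 64.665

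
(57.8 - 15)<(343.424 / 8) True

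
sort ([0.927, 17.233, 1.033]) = [0.927, 1.033, 17.233]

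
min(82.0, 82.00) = 82.0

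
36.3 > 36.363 False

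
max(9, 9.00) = 9.00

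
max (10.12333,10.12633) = 10.12633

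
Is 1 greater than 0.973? Yes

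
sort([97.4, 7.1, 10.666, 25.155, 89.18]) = [7.1, 10.666, 25.155, 89.18, 97.4]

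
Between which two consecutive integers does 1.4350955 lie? 1 and 2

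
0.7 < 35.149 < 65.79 True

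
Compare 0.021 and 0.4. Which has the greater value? 0.4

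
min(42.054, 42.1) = 42.054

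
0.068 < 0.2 True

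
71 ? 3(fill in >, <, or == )>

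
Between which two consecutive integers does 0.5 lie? 0 and 1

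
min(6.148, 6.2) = 6.148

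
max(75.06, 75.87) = 75.87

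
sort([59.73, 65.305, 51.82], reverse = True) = [65.305, 59.73, 51.82]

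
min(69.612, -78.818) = -78.818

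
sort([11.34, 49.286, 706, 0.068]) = [0.068, 11.34, 49.286, 706]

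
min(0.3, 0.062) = 0.062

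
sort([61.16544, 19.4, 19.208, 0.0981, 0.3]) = [0.0981, 0.3, 19.208, 19.4, 61.16544]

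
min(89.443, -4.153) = -4.153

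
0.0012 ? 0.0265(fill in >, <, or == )<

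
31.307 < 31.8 True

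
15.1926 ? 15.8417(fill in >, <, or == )<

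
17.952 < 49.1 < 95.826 True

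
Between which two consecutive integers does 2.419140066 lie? 2 and 3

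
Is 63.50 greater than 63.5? No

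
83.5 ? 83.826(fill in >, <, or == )<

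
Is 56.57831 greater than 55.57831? Yes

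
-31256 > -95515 True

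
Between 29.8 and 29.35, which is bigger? 29.8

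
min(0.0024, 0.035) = 0.0024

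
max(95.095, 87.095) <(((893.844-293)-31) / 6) False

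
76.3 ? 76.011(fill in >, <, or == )>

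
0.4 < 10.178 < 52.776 True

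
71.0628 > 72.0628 False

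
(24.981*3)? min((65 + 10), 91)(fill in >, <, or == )<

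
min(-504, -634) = -634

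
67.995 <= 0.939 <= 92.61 False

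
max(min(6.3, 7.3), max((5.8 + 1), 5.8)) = 6.8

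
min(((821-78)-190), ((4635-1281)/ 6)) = 553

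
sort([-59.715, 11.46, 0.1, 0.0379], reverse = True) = [11.46, 0.1, 0.0379, -59.715]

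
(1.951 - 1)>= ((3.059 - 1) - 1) False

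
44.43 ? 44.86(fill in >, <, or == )<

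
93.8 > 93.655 True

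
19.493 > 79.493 False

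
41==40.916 False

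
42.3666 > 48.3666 False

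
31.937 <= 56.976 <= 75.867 True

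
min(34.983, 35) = 34.983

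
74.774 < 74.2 False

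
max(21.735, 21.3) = 21.735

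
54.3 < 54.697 True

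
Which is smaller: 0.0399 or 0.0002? 0.0002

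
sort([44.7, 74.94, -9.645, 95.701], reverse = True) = [95.701, 74.94, 44.7, -9.645]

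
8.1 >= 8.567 False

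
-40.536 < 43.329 True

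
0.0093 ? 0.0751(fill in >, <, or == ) <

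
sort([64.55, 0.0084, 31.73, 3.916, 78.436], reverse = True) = [78.436, 64.55, 31.73, 3.916, 0.0084]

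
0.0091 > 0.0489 False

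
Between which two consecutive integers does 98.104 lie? 98 and 99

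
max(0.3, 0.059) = 0.3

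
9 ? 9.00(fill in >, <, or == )==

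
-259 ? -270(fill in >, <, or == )>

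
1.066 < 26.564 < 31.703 True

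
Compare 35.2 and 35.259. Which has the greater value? 35.259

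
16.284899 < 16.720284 True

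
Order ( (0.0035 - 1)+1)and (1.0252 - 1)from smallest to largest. ( (0.0035 - 1)+1), (1.0252 - 1)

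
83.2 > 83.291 False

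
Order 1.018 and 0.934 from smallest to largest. 0.934, 1.018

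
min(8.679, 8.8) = 8.679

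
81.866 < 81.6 False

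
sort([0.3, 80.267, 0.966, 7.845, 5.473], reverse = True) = [80.267, 7.845, 5.473, 0.966, 0.3]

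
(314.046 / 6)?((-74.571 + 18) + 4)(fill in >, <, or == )>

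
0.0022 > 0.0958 False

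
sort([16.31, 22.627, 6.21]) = [6.21, 16.31, 22.627]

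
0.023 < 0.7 True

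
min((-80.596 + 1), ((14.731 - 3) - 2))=-79.596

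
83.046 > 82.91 True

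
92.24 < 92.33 True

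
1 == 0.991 False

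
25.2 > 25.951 False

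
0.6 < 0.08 False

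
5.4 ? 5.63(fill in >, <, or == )<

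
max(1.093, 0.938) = 1.093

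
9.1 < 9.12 True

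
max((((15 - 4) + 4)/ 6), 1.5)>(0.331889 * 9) False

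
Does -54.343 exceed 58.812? No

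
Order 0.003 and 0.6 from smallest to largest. 0.003, 0.6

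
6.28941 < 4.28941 False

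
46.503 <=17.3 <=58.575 False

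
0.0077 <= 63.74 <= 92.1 True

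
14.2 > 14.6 False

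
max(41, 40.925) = 41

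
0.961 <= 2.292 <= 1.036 False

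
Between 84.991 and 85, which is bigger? 85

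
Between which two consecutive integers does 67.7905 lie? 67 and 68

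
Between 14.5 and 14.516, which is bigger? 14.516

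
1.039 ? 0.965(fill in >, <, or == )>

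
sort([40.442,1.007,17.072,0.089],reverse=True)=[40.442,17.072,1.007,0.089]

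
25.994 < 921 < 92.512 False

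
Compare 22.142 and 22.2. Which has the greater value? 22.2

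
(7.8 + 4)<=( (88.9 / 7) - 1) False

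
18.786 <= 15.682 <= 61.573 False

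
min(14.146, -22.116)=-22.116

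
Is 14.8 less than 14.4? No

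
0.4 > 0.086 True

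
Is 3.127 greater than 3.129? No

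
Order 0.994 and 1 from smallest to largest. 0.994, 1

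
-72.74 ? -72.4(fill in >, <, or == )<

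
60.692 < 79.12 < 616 True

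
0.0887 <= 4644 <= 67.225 False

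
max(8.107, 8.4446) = 8.4446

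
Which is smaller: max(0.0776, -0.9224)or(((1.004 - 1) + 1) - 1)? (((1.004 - 1) + 1) - 1)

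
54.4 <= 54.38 False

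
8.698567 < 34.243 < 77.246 True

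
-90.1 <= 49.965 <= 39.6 False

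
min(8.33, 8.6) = 8.33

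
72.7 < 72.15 False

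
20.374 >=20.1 True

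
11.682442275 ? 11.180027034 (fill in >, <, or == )>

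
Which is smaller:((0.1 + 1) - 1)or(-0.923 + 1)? (-0.923 + 1)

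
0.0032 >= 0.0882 False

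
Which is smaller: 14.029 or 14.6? 14.029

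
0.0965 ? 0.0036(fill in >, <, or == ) >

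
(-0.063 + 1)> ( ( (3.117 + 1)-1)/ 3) False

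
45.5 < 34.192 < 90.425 False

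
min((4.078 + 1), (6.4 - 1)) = 5.078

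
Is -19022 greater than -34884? Yes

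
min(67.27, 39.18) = 39.18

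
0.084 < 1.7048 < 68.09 True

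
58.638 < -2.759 False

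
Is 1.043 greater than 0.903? Yes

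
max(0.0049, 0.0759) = 0.0759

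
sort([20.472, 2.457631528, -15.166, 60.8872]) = [-15.166, 2.457631528, 20.472, 60.8872]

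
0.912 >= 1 False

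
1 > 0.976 True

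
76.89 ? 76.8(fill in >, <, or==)>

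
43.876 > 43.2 True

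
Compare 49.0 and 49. They are equal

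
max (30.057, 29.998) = 30.057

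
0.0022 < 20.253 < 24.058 True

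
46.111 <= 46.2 True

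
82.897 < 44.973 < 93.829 False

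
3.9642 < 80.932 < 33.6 False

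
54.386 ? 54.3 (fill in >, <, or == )>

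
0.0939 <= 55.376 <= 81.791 True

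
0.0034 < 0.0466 True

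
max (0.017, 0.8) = 0.8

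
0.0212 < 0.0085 False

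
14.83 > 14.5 True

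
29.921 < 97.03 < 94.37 False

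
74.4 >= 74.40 True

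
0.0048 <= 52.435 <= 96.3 True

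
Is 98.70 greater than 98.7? No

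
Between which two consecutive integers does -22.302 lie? -23 and -22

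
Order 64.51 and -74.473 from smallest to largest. -74.473, 64.51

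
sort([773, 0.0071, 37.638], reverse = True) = [773, 37.638, 0.0071]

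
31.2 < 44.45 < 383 True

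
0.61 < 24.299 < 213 True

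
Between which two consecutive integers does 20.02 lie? 20 and 21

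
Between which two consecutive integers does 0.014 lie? 0 and 1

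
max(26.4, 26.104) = 26.4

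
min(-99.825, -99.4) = -99.825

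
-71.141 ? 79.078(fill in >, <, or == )<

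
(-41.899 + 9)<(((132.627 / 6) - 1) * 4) True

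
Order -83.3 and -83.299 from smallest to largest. -83.3, -83.299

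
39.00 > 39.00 False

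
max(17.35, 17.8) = 17.8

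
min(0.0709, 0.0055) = 0.0055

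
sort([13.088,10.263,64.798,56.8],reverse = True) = [64.798,56.8,13.088,10.263]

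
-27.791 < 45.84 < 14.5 False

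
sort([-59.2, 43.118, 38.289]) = [-59.2, 38.289, 43.118]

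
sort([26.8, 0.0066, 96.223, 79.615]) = [0.0066, 26.8, 79.615, 96.223]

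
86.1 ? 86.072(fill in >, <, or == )>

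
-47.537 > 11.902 False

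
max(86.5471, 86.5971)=86.5971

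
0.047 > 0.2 False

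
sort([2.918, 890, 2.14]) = [2.14, 2.918, 890]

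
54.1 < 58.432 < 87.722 True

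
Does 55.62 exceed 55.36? Yes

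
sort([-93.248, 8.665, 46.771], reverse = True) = [46.771, 8.665, -93.248]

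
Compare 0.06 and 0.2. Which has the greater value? 0.2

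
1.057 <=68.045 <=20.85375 False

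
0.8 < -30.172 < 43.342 False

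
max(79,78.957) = 79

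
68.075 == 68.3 False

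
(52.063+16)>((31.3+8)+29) False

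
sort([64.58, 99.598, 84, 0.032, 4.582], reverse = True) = [99.598, 84, 64.58, 4.582, 0.032]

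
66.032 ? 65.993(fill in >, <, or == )>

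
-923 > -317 False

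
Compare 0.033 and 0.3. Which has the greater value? 0.3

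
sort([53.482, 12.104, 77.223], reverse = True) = [77.223, 53.482, 12.104]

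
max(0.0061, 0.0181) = 0.0181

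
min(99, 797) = 99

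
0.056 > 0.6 False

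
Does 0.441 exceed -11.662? Yes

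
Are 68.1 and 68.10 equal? Yes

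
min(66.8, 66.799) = 66.799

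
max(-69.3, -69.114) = -69.114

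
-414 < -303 True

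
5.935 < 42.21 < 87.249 True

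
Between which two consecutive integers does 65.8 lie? 65 and 66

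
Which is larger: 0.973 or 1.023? 1.023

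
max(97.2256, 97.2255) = 97.2256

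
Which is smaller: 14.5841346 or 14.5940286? 14.5841346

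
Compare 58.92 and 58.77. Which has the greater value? 58.92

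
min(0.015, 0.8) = 0.015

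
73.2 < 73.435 True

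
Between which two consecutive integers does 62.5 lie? 62 and 63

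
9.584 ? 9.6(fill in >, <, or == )<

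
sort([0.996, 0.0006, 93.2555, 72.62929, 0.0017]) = [0.0006, 0.0017, 0.996, 72.62929, 93.2555]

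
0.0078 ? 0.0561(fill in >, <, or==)<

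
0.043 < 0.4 True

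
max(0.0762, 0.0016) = 0.0762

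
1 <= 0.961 False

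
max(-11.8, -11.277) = -11.277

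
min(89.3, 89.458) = 89.3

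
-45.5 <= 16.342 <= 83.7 True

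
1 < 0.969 False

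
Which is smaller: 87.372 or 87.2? 87.2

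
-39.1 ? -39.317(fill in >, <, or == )>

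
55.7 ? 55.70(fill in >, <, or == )==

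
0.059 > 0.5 False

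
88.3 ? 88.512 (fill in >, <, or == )<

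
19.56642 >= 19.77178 False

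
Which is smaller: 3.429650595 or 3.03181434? 3.03181434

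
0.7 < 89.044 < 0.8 False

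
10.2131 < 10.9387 True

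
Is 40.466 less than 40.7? Yes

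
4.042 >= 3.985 True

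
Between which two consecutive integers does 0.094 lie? 0 and 1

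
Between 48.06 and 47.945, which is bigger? 48.06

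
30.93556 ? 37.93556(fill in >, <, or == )<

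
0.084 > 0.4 False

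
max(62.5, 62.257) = 62.5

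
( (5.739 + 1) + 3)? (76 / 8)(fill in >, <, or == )>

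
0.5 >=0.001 True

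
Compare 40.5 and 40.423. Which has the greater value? 40.5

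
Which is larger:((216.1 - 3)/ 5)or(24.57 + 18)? ((216.1 - 3)/ 5)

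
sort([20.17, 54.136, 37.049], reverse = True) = [54.136, 37.049, 20.17]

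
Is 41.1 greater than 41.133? No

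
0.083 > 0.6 False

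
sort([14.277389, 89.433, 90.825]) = [14.277389, 89.433, 90.825]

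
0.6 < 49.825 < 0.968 False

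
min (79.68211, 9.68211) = 9.68211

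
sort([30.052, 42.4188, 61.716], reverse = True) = [61.716, 42.4188, 30.052]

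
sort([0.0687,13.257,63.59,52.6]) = [0.0687,13.257,52.6,63.59]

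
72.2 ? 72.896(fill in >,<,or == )<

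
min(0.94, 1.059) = 0.94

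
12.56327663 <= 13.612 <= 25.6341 True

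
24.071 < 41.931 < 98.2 True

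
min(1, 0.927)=0.927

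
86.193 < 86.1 False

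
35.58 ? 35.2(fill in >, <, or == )>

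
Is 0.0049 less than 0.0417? Yes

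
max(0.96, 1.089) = 1.089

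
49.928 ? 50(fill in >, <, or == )<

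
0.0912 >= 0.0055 True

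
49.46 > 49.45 True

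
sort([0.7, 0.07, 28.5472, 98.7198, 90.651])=[0.07, 0.7, 28.5472, 90.651, 98.7198]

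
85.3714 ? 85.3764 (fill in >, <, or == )<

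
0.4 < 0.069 False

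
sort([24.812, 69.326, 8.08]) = [8.08, 24.812, 69.326]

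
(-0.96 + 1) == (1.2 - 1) False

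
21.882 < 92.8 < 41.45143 False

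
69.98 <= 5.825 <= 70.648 False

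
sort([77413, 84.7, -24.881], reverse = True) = [77413, 84.7, -24.881]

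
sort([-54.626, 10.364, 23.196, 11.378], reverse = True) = [23.196, 11.378, 10.364, -54.626]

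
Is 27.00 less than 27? No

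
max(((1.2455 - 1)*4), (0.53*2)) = 1.06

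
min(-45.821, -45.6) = -45.821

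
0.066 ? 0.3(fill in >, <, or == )<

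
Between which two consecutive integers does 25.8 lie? 25 and 26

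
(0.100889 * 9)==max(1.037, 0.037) False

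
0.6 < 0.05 False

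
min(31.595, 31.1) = 31.1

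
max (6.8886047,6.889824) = 6.889824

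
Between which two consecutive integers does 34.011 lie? 34 and 35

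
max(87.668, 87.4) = 87.668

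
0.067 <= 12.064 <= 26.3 True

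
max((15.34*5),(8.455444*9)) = 76.7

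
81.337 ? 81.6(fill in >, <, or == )<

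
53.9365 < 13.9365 False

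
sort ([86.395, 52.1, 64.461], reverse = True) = [86.395, 64.461, 52.1]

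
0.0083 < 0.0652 True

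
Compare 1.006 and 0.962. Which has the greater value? 1.006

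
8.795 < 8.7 False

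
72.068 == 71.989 False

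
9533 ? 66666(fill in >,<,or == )<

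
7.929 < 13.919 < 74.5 True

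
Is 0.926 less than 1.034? Yes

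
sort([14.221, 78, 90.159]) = [14.221, 78, 90.159]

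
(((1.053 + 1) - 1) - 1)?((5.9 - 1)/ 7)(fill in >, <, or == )<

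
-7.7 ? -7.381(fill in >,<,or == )<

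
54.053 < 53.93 False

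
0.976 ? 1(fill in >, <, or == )<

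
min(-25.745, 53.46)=-25.745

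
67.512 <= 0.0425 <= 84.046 False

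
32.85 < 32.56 False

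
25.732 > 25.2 True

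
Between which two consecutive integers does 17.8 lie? 17 and 18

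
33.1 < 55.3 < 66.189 True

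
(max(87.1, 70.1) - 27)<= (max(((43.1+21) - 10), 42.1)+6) True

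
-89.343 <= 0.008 True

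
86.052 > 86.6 False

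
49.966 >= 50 False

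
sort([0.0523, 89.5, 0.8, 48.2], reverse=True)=[89.5, 48.2, 0.8, 0.0523]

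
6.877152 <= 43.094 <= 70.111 True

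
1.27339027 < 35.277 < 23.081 False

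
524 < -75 False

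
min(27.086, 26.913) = 26.913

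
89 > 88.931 True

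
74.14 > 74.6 False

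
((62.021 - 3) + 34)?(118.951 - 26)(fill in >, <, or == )>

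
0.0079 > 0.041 False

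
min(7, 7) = 7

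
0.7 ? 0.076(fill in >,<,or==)>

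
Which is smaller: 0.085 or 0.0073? 0.0073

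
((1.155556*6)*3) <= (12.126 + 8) False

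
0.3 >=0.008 True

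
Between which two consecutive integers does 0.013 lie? 0 and 1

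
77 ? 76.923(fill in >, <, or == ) >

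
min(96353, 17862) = 17862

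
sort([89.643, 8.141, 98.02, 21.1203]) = [8.141, 21.1203, 89.643, 98.02]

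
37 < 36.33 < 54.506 False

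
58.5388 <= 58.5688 True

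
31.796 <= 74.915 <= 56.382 False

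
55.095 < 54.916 False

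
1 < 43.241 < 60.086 True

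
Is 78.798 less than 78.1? No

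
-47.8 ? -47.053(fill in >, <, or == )<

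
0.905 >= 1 False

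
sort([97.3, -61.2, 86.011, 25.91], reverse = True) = [97.3, 86.011, 25.91, -61.2]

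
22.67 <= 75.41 True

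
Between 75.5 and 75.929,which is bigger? 75.929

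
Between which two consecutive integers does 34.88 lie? 34 and 35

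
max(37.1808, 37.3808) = 37.3808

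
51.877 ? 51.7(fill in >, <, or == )>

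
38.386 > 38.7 False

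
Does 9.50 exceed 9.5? No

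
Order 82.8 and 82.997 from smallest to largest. 82.8, 82.997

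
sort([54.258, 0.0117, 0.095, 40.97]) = [0.0117, 0.095, 40.97, 54.258]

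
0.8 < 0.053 False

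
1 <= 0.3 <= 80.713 False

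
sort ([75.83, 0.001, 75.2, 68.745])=[0.001, 68.745, 75.2, 75.83]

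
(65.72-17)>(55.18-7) True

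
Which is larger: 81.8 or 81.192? 81.8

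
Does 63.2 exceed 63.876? No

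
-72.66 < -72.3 True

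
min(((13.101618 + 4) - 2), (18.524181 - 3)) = 15.101618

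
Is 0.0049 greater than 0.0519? No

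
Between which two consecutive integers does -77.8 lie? -78 and -77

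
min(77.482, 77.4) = 77.4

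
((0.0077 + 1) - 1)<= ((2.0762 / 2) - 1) True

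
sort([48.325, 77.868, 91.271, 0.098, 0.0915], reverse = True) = [91.271, 77.868, 48.325, 0.098, 0.0915]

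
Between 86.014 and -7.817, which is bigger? 86.014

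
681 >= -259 True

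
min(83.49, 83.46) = 83.46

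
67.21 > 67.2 True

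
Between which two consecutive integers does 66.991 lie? 66 and 67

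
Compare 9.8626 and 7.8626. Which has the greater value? 9.8626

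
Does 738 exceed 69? Yes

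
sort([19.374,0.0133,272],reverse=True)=[272,19.374,0.0133]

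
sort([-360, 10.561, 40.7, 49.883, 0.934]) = [-360, 0.934, 10.561, 40.7, 49.883]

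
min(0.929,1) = 0.929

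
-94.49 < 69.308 True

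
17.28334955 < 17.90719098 True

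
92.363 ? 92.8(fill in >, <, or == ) <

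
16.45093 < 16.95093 True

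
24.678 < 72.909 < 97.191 True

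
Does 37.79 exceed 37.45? Yes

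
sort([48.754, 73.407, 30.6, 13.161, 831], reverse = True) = [831, 73.407, 48.754, 30.6, 13.161]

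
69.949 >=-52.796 True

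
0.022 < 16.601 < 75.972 True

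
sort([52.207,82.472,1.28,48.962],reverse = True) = [82.472,52.207,48.962,1.28]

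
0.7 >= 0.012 True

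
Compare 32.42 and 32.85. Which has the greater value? 32.85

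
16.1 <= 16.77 True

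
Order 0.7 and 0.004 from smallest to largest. 0.004, 0.7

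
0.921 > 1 False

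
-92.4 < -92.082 True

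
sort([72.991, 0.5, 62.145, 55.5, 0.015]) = [0.015, 0.5, 55.5, 62.145, 72.991]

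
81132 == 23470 False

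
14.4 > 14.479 False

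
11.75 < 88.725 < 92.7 True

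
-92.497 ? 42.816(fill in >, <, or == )<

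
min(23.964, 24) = 23.964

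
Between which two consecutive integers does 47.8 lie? 47 and 48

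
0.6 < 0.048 False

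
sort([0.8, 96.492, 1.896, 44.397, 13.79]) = [0.8, 1.896, 13.79, 44.397, 96.492]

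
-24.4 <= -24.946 False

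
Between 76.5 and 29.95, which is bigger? 76.5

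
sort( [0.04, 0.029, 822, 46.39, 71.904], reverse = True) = [822, 71.904, 46.39, 0.04, 0.029]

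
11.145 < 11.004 False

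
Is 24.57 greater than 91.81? No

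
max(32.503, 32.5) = 32.503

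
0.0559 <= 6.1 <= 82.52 True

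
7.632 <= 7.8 True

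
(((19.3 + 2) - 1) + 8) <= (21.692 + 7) True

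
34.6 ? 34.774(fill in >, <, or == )<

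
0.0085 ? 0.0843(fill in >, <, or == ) <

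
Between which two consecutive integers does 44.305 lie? 44 and 45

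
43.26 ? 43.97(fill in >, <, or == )<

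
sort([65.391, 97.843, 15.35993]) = [15.35993, 65.391, 97.843]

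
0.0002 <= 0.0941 True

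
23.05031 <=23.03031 False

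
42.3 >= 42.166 True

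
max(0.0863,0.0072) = 0.0863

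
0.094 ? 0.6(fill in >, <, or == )<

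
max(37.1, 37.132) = 37.132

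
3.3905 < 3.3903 False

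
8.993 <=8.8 False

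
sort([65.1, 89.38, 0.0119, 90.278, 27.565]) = [0.0119, 27.565, 65.1, 89.38, 90.278]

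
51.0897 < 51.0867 False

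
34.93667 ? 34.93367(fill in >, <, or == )>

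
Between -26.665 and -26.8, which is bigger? -26.665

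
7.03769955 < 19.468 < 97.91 True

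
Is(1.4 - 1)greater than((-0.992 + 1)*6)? Yes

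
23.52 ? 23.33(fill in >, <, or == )>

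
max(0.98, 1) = 1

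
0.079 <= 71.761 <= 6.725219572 False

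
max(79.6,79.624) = 79.624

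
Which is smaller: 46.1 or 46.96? 46.1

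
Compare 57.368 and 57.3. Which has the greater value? 57.368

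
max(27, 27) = 27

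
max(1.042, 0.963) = 1.042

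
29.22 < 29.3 True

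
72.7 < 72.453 False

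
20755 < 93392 True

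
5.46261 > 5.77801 False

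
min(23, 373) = 23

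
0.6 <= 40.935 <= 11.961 False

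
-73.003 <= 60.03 True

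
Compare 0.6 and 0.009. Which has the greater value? 0.6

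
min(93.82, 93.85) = 93.82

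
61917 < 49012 False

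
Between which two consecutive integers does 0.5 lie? 0 and 1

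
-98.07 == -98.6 False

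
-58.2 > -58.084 False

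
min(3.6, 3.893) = 3.6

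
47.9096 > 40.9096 True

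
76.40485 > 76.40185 True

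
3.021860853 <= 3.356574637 True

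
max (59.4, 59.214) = 59.4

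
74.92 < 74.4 False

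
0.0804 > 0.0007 True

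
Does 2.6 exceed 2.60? No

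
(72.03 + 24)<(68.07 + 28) True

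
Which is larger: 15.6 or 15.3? 15.6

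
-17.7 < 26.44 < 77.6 True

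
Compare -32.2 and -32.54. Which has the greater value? -32.2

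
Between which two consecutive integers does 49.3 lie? 49 and 50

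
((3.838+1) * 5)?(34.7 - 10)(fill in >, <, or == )<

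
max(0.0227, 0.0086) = 0.0227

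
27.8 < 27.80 False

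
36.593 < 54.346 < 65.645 True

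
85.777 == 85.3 False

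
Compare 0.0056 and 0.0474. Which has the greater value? 0.0474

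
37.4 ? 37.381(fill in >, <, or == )>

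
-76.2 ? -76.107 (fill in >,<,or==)<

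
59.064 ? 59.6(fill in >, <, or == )<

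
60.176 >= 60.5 False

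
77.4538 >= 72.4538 True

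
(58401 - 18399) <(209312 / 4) True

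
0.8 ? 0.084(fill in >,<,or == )>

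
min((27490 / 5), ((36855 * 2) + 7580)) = 5498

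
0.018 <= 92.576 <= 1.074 False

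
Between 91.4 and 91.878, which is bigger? 91.878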